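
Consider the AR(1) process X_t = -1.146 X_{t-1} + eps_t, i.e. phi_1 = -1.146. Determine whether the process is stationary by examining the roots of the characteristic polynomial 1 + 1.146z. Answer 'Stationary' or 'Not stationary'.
\text{Not stationary}

The AR(p) characteristic polynomial is P(z) = 1 + 1.146z.
Stationarity requires all roots to lie outside the unit circle, i.e. |z| > 1 for every root.
This is linear in z: 1 + (1.146) z = 0  =>  z = -1/(1.146) = -0.8726,  |z| = 0.8726.
Moduli of all roots: 0.8726.
All moduli strictly greater than 1? No.
Verdict: Not stationary.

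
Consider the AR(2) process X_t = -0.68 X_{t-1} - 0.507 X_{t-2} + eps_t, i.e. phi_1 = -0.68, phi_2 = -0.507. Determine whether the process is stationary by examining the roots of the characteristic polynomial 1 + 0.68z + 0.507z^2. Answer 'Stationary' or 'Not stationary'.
\text{Stationary}

The AR(p) characteristic polynomial is P(z) = 1 + 0.68z + 0.507z^2.
Stationarity requires all roots to lie outside the unit circle, i.e. |z| > 1 for every root.
Set 1 + (0.68) z + (0.507) z^2 = 0, i.e. a z^2 + b z + c = 0 with a = 0.507, b = 0.68, c = 1.
Discriminant D = b^2 - 4ac = (0.68)^2 - 4*(0.507)*1 = 0.4624 - (2.028) = -1.5656.
D < 0, so the roots are the complex-conjugate pair z = (-b +/- i sqrt(-D)) / (2a) = -0.6706 +/- 1.234i.
For a conjugate pair |z|^2 = z * conj(z) = (product of roots) = c/a = 1/(0.507) = 1.972387, so |z| = sqrt(1.972387) = 1.4044 for both roots.
Moduli of all roots: 1.4044, 1.4044.
All moduli strictly greater than 1? Yes.
Verdict: Stationary.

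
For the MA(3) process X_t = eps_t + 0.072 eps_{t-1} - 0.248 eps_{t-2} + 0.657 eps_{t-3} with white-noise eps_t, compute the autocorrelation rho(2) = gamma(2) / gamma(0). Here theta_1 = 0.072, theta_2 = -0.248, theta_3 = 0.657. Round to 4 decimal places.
\rho(2) = -0.1339

For an MA(q) process with theta_0 = 1, the autocovariance is
  gamma(k) = sigma^2 * sum_{i=0..q-k} theta_i * theta_{i+k},
and rho(k) = gamma(k) / gamma(0). Sigma^2 cancels.
  numerator   = (1)*(-0.248) + (0.072)*(0.657) = -0.200696.
  denominator = (1)^2 + (0.072)^2 + (-0.248)^2 + (0.657)^2 = 1.498337.
  rho(2) = -0.200696 / 1.498337 = -0.1339.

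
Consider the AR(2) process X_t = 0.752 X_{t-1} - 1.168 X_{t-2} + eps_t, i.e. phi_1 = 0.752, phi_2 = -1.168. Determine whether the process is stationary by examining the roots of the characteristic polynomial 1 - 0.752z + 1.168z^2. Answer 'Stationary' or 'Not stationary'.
\text{Not stationary}

The AR(p) characteristic polynomial is P(z) = 1 - 0.752z + 1.168z^2.
Stationarity requires all roots to lie outside the unit circle, i.e. |z| > 1 for every root.
Set 1 + (-0.752) z + (1.168) z^2 = 0, i.e. a z^2 + b z + c = 0 with a = 1.168, b = -0.752, c = 1.
Discriminant D = b^2 - 4ac = (-0.752)^2 - 4*(1.168)*1 = 0.565504 - (4.672) = -4.106496.
D < 0, so the roots are the complex-conjugate pair z = (-b +/- i sqrt(-D)) / (2a) = 0.3219 +/- 0.8675i.
For a conjugate pair |z|^2 = z * conj(z) = (product of roots) = c/a = 1/(1.168) = 0.856164, so |z| = sqrt(0.856164) = 0.9253 for both roots.
Moduli of all roots: 0.9253, 0.9253.
All moduli strictly greater than 1? No.
Verdict: Not stationary.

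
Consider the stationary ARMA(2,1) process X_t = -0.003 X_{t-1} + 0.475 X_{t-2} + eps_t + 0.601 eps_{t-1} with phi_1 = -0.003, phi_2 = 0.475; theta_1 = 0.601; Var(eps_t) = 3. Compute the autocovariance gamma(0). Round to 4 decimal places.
\gamma(0) = 5.2470

Multiply the model equation by X_{t-k} and take expectations. With theta_0 = psi_0 = 1 and psi_j the MA(infinity) weights, this gives
  gamma(k) - sum_i phi_i gamma(k-i) = c_k,
  c_k = sigma^2 * sum_{j=k..q} theta_j psi_{j-k}   (c_k = 0 for k > q),
using gamma(-m) = gamma(m).
psi-weights needed (psi_j = theta_j + sum_i phi_i psi_{j-i}):
  psi_1 = theta_1 + phi_1 = 0.601 + (-0.003) = 0.598
Right-hand sides:
  c_0 = sigma^2 (1 + theta_1 psi_1) = 3 * (1 + (0.601)(0.598)) = 3 * 1.359398 = 4.078194
  c_1 = sigma^2 theta_1 = 3 * (0.601) = 1.803
  c_2 = 0
Equations for k = 0, 1, 2 (AR order 2, c_2 = 0):
  (E0) gamma(0) = phi_1 gamma(1) + phi_2 gamma(2) + c_0
  (E1) gamma(1) = phi_1 gamma(0) + phi_2 gamma(1) + c_1
  (E2) gamma(2) = phi_1 gamma(1) + phi_2 gamma(0)
From (E1): gamma(1) = A gamma(0) + B with
  A = phi_1 / (1 - phi_2) = -0.003 / 0.525 = -0.005714,   B = c_1 / (1 - phi_2) = 1.803 / 0.525 = 3.434286.
Insert (E2) into (E0): gamma(0) (1 - phi_2^2) = phi_1 (1 + phi_2) gamma(1) + c_0.
  phi_1 (1 + phi_2) = (-0.003)(1.475) = -0.004425,   1 - phi_2^2 = 0.774375.
Replace gamma(1) by A gamma(0) + B and collect gamma(0):
  gamma(0) [0.774375 - (-0.004425)(-0.005714)] = (-0.004425)(3.434286) + 4.078194
  gamma(0) * 0.77435 = 4.062997
  gamma(0) = 4.062997 / 0.77435 = 5.24698.
Therefore gamma(0) = 5.2470 (to 4 decimal places).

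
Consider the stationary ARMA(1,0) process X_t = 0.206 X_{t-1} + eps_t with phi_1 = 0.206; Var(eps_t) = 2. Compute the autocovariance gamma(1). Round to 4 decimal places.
\gamma(1) = 0.4303

Multiply the model equation by X_{t-k} and take expectations. With theta_0 = psi_0 = 1 and psi_j the MA(infinity) weights, this gives
  gamma(k) - sum_i phi_i gamma(k-i) = c_k,
  c_k = sigma^2 * sum_{j=k..q} theta_j psi_{j-k}   (c_k = 0 for k > q),
using gamma(-m) = gamma(m).
Pure AR (q = 0): c_0 = sigma^2 = 2, c_k = 0 for k >= 1.
Equations for k = 0 and k = 1 (AR order 1):
  gamma(0) = phi_1 gamma(1) + c_0
  gamma(1) = phi_1 gamma(0) + c_1
Substituting the second into the first: gamma(0) (1 - phi_1^2) = c_0 + phi_1 c_1, so
  gamma(0) = c_0 / (1 - phi_1^2) = 2 / (1 - (0.206)^2) = 2 / 0.957564 = 2.088633.
  gamma(1) = phi_1 gamma(0) = (0.206)(2.088633) = 0.430258.
Therefore gamma(1) = 0.4303 (to 4 decimal places).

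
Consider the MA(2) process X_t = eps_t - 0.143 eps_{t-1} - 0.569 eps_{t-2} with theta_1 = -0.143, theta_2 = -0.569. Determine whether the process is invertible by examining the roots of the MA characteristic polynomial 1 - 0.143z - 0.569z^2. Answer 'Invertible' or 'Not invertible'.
\text{Invertible}

The MA(q) characteristic polynomial is P(z) = 1 - 0.143z - 0.569z^2.
Invertibility requires all roots to lie outside the unit circle, i.e. |z| > 1 for every root.
Set 1 + (-0.143) z + (-0.569) z^2 = 0, i.e. a z^2 + b z + c = 0 with a = -0.569, b = -0.143, c = 1.
Discriminant D = b^2 - 4ac = (-0.143)^2 - 4*(-0.569)*1 = 0.020449 - (-2.276) = 2.296449.
D >= 0, so the roots are real: z = (-b +/- sqrt(D)) / (2a) = (0.143 +/- 1.515404) / (-1.138).
  z_1 = (0.143 + 1.515404) / (-1.138) = -1.4573,   |z_1| = 1.4573.
  z_2 = (0.143 - 1.515404) / (-1.138) = 1.206,   |z_2| = 1.206.
Moduli of all roots: 1.4573, 1.2060.
All moduli strictly greater than 1? Yes.
Verdict: Invertible.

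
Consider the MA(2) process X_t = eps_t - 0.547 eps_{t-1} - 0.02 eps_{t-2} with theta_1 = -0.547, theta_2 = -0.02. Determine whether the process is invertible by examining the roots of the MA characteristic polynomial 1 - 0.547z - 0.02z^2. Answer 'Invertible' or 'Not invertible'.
\text{Invertible}

The MA(q) characteristic polynomial is P(z) = 1 - 0.547z - 0.02z^2.
Invertibility requires all roots to lie outside the unit circle, i.e. |z| > 1 for every root.
Set 1 + (-0.547) z + (-0.02) z^2 = 0, i.e. a z^2 + b z + c = 0 with a = -0.02, b = -0.547, c = 1.
Discriminant D = b^2 - 4ac = (-0.547)^2 - 4*(-0.02)*1 = 0.299209 - (-0.08) = 0.379209.
D >= 0, so the roots are real: z = (-b +/- sqrt(D)) / (2a) = (0.547 +/- 0.615799) / (-0.04).
  z_1 = (0.547 + 0.615799) / (-0.04) = -29.07,   |z_1| = 29.07.
  z_2 = (0.547 - 0.615799) / (-0.04) = 1.72,   |z_2| = 1.72.
Moduli of all roots: 29.0700, 1.7200.
All moduli strictly greater than 1? Yes.
Verdict: Invertible.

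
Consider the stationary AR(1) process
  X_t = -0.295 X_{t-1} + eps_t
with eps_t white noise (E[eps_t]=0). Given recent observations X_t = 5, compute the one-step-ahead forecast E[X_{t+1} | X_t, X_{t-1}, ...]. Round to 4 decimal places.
E[X_{t+1} \mid \mathcal F_t] = -1.4750

For an AR(p) model X_t = c + sum_i phi_i X_{t-i} + eps_t, the
one-step-ahead conditional mean is
  E[X_{t+1} | X_t, ...] = c + sum_i phi_i X_{t+1-i}.
Substitute known values:
  E[X_{t+1} | ...] = (-0.295) * (5)
                   = -1.4750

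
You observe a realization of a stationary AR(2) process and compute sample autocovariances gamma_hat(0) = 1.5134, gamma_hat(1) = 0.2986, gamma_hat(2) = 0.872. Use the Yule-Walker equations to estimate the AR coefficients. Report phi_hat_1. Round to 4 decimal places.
\hat\phi_{1} = 0.0870

The Yule-Walker equations for an AR(p) process read, in matrix form,
  Gamma_p phi = r_p,   with   (Gamma_p)_{ij} = gamma(|i - j|),
                       (r_p)_i = gamma(i),   i,j = 1..p.
Substitute the sample gammas (Toeplitz matrix and right-hand side of size 2):
  Gamma_p = [[1.5134, 0.2986], [0.2986, 1.5134]]
  r_p     = [0.2986, 0.872]
Written out:
  1.5134 phi_1 + 0.2986 phi_2 = 0.2986
  0.2986 phi_1 + 1.5134 phi_2 = 0.872
Solve by Cramer's rule:
  det = gamma(0)^2 - gamma(1)^2 = (1.5134)^2 - (0.2986)^2 = 2.29037956 - 0.08916196 = 2.2012176
  phi_hat_1 = [gamma(1) gamma(0) - gamma(1) gamma(2)] / det = [(0.2986)(1.5134) - (0.2986)(0.872)] / 2.2012176 = 0.19152204 / 2.2012176 = 0.087
  phi_hat_2 = [gamma(0) gamma(2) - gamma(1)^2] / det = [(1.5134)(0.872) - (0.2986)^2] / 2.2012176 = 1.23052284 / 2.2012176 = 0.559
So phi_hat = [0.0870, 0.5590].
Therefore phi_hat_1 = 0.0870.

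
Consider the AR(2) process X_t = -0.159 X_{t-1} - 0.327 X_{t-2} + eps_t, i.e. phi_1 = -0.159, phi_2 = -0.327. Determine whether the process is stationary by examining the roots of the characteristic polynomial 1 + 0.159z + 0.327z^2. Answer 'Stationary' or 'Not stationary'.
\text{Stationary}

The AR(p) characteristic polynomial is P(z) = 1 + 0.159z + 0.327z^2.
Stationarity requires all roots to lie outside the unit circle, i.e. |z| > 1 for every root.
Set 1 + (0.159) z + (0.327) z^2 = 0, i.e. a z^2 + b z + c = 0 with a = 0.327, b = 0.159, c = 1.
Discriminant D = b^2 - 4ac = (0.159)^2 - 4*(0.327)*1 = 0.025281 - (1.308) = -1.282719.
D < 0, so the roots are the complex-conjugate pair z = (-b +/- i sqrt(-D)) / (2a) = -0.2431 +/- 1.7318i.
For a conjugate pair |z|^2 = z * conj(z) = (product of roots) = c/a = 1/(0.327) = 3.058104, so |z| = sqrt(3.058104) = 1.7487 for both roots.
Moduli of all roots: 1.7487, 1.7487.
All moduli strictly greater than 1? Yes.
Verdict: Stationary.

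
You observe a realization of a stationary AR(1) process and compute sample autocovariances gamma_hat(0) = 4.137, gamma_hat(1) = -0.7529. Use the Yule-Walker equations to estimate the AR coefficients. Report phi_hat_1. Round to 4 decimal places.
\hat\phi_{1} = -0.1820

The Yule-Walker equations for an AR(p) process read, in matrix form,
  Gamma_p phi = r_p,   with   (Gamma_p)_{ij} = gamma(|i - j|),
                       (r_p)_i = gamma(i),   i,j = 1..p.
Substitute the sample gammas (Toeplitz matrix and right-hand side of size 1):
  Gamma_p = [[4.137]]
  r_p     = [-0.7529]
With p = 1 this is the single equation gamma(0) phi_1 = gamma(1):
  phi_hat_1 = gamma(1) / gamma(0) = -0.7529 / 4.137 = -0.1820.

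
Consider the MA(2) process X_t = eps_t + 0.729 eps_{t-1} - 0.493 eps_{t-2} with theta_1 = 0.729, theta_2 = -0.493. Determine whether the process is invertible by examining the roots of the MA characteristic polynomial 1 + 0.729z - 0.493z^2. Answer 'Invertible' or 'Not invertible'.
\text{Not invertible}

The MA(q) characteristic polynomial is P(z) = 1 + 0.729z - 0.493z^2.
Invertibility requires all roots to lie outside the unit circle, i.e. |z| > 1 for every root.
Set 1 + (0.729) z + (-0.493) z^2 = 0, i.e. a z^2 + b z + c = 0 with a = -0.493, b = 0.729, c = 1.
Discriminant D = b^2 - 4ac = (0.729)^2 - 4*(-0.493)*1 = 0.531441 - (-1.972) = 2.503441.
D >= 0, so the roots are real: z = (-b +/- sqrt(D)) / (2a) = (-0.729 +/- 1.582227) / (-0.986).
  z_1 = (-0.729 + 1.582227) / (-0.986) = -0.8653,   |z_1| = 0.8653.
  z_2 = (-0.729 - 1.582227) / (-0.986) = 2.344,   |z_2| = 2.344.
Moduli of all roots: 0.8653, 2.3440.
All moduli strictly greater than 1? No.
Verdict: Not invertible.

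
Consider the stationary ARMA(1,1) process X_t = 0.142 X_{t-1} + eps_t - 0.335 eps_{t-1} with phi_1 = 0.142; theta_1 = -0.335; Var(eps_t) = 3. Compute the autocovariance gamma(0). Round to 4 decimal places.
\gamma(0) = 3.1140

Multiply the model equation by X_{t-k} and take expectations. With theta_0 = psi_0 = 1 and psi_j the MA(infinity) weights, this gives
  gamma(k) - sum_i phi_i gamma(k-i) = c_k,
  c_k = sigma^2 * sum_{j=k..q} theta_j psi_{j-k}   (c_k = 0 for k > q),
using gamma(-m) = gamma(m).
psi-weights needed (psi_j = theta_j + sum_i phi_i psi_{j-i}):
  psi_1 = theta_1 + phi_1 = -0.335 + (0.142) = -0.193
Right-hand sides:
  c_0 = sigma^2 (1 + theta_1 psi_1) = 3 * (1 + (-0.335)(-0.193)) = 3 * 1.064655 = 3.193965
  c_1 = sigma^2 theta_1 = 3 * (-0.335) = -1.005
  c_2 = 0
Equations for k = 0 and k = 1 (AR order 1):
  gamma(0) = phi_1 gamma(1) + c_0
  gamma(1) = phi_1 gamma(0) + c_1
Substituting the second into the first: gamma(0) (1 - phi_1^2) = c_0 + phi_1 c_1, so
  gamma(0) = (c_0 + phi_1 c_1) / (1 - phi_1^2) = (3.193965 + (0.142)(-1.005)) / (1 - (0.142)^2) = 3.051255 / 0.979836 = 3.114047.
Therefore gamma(0) = 3.1140 (to 4 decimal places).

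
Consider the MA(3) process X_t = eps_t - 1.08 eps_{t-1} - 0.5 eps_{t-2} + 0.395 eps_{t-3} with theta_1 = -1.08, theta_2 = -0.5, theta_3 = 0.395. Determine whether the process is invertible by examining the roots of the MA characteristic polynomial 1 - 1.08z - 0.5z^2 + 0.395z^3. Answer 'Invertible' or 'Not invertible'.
\text{Not invertible}

The MA(q) characteristic polynomial is P(z) = 1 - 1.08z - 0.5z^2 + 0.395z^3.
Invertibility requires all roots to lie outside the unit circle, i.e. |z| > 1 for every root.
Degree 3: look for a simple real root z0 first, then factor out (1 - z/z0) and solve the remaining quadratic.
Testing z0 = 2: P(2) = 1 + (-1.08)(2) + (-0.5)(2)^2 + (0.395)(2)^3
  = 1 + (-2.16) + (-2) + (3.16) = 0.  So z_0 = 2 is a root, |z_0| = 2.
Divide out the factor (1 - 0.5 z) = (1 - z/z0) (since 1/z0 = 0.5):
  P(z) = (1 - 0.5 z)(1 + (-0.58) z + (-0.79) z^2)
  [check: z-coef -0.58 - (0.5) = -1.08; z^2-coef -0.79 - (0.5)(-0.58) = -0.5; z^3-coef -(0.5)(-0.79) = 0.395.]
Remaining roots from the quadratic factor 1 + (-0.58) z + (-0.79) z^2:
  Set 1 + (-0.58) z + (-0.79) z^2 = 0, i.e. a z^2 + b z + c = 0 with a = -0.79, b = -0.58, c = 1.
  Discriminant D = b^2 - 4ac = (-0.58)^2 - 4*(-0.79)*1 = 0.3364 - (-3.16) = 3.4964.
  D >= 0, so the roots are real: z = (-b +/- sqrt(D)) / (2a) = (0.58 +/- 1.869866) / (-1.58).
    z_1 = (0.58 + 1.869866) / (-1.58) = -1.5505,   |z_1| = 1.5505.
    z_2 = (0.58 - 1.869866) / (-1.58) = 0.8164,   |z_2| = 0.8164.
Moduli of all roots: 2.0000, 1.5505, 0.8164.
All moduli strictly greater than 1? No.
Verdict: Not invertible.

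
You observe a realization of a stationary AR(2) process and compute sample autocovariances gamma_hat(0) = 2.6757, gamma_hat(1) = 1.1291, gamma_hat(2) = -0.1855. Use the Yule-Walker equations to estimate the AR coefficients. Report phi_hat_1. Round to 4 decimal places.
\hat\phi_{1} = 0.5490

The Yule-Walker equations for an AR(p) process read, in matrix form,
  Gamma_p phi = r_p,   with   (Gamma_p)_{ij} = gamma(|i - j|),
                       (r_p)_i = gamma(i),   i,j = 1..p.
Substitute the sample gammas (Toeplitz matrix and right-hand side of size 2):
  Gamma_p = [[2.6757, 1.1291], [1.1291, 2.6757]]
  r_p     = [1.1291, -0.1855]
Written out:
  2.6757 phi_1 + 1.1291 phi_2 = 1.1291
  1.1291 phi_1 + 2.6757 phi_2 = -0.1855
Solve by Cramer's rule:
  det = gamma(0)^2 - gamma(1)^2 = (2.6757)^2 - (1.1291)^2 = 7.15937049 - 1.27486681 = 5.88450368
  phi_hat_1 = [gamma(1) gamma(0) - gamma(1) gamma(2)] / det = [(1.1291)(2.6757) - (1.1291)(-0.1855)] / 5.88450368 = 3.23058092 / 5.88450368 = 0.549
  phi_hat_2 = [gamma(0) gamma(2) - gamma(1)^2] / det = [(2.6757)(-0.1855) - (1.1291)^2] / 5.88450368 = -1.77120916 / 5.88450368 = -0.301
So phi_hat = [0.5490, -0.3010].
Therefore phi_hat_1 = 0.5490.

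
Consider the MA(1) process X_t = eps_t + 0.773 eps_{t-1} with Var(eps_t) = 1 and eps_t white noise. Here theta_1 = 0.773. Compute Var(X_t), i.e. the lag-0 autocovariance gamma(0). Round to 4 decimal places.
\gamma(0) = 1.5975

For an MA(q) process X_t = eps_t + sum_i theta_i eps_{t-i} with
Var(eps_t) = sigma^2, the variance is
  gamma(0) = sigma^2 * (1 + sum_i theta_i^2).
  sum_i theta_i^2 = (0.773)^2 = 0.597529.
  gamma(0) = 1 * (1 + 0.597529) = 1 * 1.597529 = 1.597529, which rounds to 1.5975.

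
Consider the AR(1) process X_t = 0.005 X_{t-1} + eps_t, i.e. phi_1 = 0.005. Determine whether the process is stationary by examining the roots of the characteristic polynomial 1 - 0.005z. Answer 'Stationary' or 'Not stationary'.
\text{Stationary}

The AR(p) characteristic polynomial is P(z) = 1 - 0.005z.
Stationarity requires all roots to lie outside the unit circle, i.e. |z| > 1 for every root.
This is linear in z: 1 + (-0.005) z = 0  =>  z = -1/(-0.005) = 200,  |z| = 200.
Moduli of all roots: 200.0000.
All moduli strictly greater than 1? Yes.
Verdict: Stationary.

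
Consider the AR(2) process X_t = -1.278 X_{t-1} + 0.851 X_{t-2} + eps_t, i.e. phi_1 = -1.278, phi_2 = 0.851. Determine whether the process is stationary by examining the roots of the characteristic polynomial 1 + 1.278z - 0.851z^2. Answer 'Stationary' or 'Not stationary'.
\text{Not stationary}

The AR(p) characteristic polynomial is P(z) = 1 + 1.278z - 0.851z^2.
Stationarity requires all roots to lie outside the unit circle, i.e. |z| > 1 for every root.
Set 1 + (1.278) z + (-0.851) z^2 = 0, i.e. a z^2 + b z + c = 0 with a = -0.851, b = 1.278, c = 1.
Discriminant D = b^2 - 4ac = (1.278)^2 - 4*(-0.851)*1 = 1.633284 - (-3.404) = 5.037284.
D >= 0, so the roots are real: z = (-b +/- sqrt(D)) / (2a) = (-1.278 +/- 2.244389) / (-1.702).
  z_1 = (-1.278 + 2.244389) / (-1.702) = -0.5678,   |z_1| = 0.5678.
  z_2 = (-1.278 - 2.244389) / (-1.702) = 2.0696,   |z_2| = 2.0696.
Moduli of all roots: 0.5678, 2.0696.
All moduli strictly greater than 1? No.
Verdict: Not stationary.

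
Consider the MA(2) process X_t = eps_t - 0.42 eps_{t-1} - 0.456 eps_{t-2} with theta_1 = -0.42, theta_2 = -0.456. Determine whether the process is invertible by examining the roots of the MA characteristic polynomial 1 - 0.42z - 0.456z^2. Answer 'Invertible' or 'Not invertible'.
\text{Invertible}

The MA(q) characteristic polynomial is P(z) = 1 - 0.42z - 0.456z^2.
Invertibility requires all roots to lie outside the unit circle, i.e. |z| > 1 for every root.
Set 1 + (-0.42) z + (-0.456) z^2 = 0, i.e. a z^2 + b z + c = 0 with a = -0.456, b = -0.42, c = 1.
Discriminant D = b^2 - 4ac = (-0.42)^2 - 4*(-0.456)*1 = 0.1764 - (-1.824) = 2.0004.
D >= 0, so the roots are real: z = (-b +/- sqrt(D)) / (2a) = (0.42 +/- 1.414355) / (-0.912).
  z_1 = (0.42 + 1.414355) / (-0.912) = -2.0114,   |z_1| = 2.0114.
  z_2 = (0.42 - 1.414355) / (-0.912) = 1.0903,   |z_2| = 1.0903.
Moduli of all roots: 2.0114, 1.0903.
All moduli strictly greater than 1? Yes.
Verdict: Invertible.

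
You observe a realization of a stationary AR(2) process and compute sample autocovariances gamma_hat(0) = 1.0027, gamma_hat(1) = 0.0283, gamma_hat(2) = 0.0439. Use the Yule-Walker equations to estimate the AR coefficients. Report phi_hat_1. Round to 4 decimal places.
\hat\phi_{1} = 0.0270

The Yule-Walker equations for an AR(p) process read, in matrix form,
  Gamma_p phi = r_p,   with   (Gamma_p)_{ij} = gamma(|i - j|),
                       (r_p)_i = gamma(i),   i,j = 1..p.
Substitute the sample gammas (Toeplitz matrix and right-hand side of size 2):
  Gamma_p = [[1.0027, 0.0283], [0.0283, 1.0027]]
  r_p     = [0.0283, 0.0439]
Written out:
  1.0027 phi_1 + 0.0283 phi_2 = 0.0283
  0.0283 phi_1 + 1.0027 phi_2 = 0.0439
Solve by Cramer's rule:
  det = gamma(0)^2 - gamma(1)^2 = (1.0027)^2 - (0.0283)^2 = 1.00540729 - 0.00080089 = 1.0046064
  phi_hat_1 = [gamma(1) gamma(0) - gamma(1) gamma(2)] / det = [(0.0283)(1.0027) - (0.0283)(0.0439)] / 1.0046064 = 0.02713404 / 1.0046064 = 0.027
  phi_hat_2 = [gamma(0) gamma(2) - gamma(1)^2] / det = [(1.0027)(0.0439) - (0.0283)^2] / 1.0046064 = 0.04321764 / 1.0046064 = 0.043
So phi_hat = [0.0270, 0.0430].
Therefore phi_hat_1 = 0.0270.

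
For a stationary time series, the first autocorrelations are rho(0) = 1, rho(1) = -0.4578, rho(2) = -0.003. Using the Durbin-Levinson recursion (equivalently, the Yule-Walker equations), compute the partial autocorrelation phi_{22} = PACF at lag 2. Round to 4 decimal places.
\phi_{22} = -0.2689

The PACF at lag k is phi_{kk}, the last component of the solution
to the Yule-Walker system G_k phi = r_k where
  (G_k)_{ij} = rho(|i - j|), (r_k)_i = rho(i), i,j = 1..k.
Equivalently, Durbin-Levinson gives phi_{kk} iteratively:
  phi_{11} = rho(1)
  phi_{kk} = [rho(k) - sum_{j=1..k-1} phi_{k-1,j} rho(k-j)]
            / [1 - sum_{j=1..k-1} phi_{k-1,j} rho(j)],
  phi_{k,j} = phi_{k-1,j} - phi_{kk} phi_{k-1,k-j},  j = 1..k-1.
Step k = 1:
  phi_11 = rho(1) = -0.4578.
Step k = 2:
  phi_22 = [rho(2) - phi_11 rho(1)] / [1 - phi_11 rho(1)] = [-0.003 - (-0.4578)(-0.4578)] / [1 - (-0.4578)(-0.4578)]
         = -0.21258084 / 0.79041916 = -0.2689.
Therefore phi_{22} = -0.2689.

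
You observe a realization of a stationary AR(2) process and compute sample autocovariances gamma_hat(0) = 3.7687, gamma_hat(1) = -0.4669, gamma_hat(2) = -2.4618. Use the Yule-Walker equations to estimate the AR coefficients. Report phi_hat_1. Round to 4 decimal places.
\hat\phi_{1} = -0.2080

The Yule-Walker equations for an AR(p) process read, in matrix form,
  Gamma_p phi = r_p,   with   (Gamma_p)_{ij} = gamma(|i - j|),
                       (r_p)_i = gamma(i),   i,j = 1..p.
Substitute the sample gammas (Toeplitz matrix and right-hand side of size 2):
  Gamma_p = [[3.7687, -0.4669], [-0.4669, 3.7687]]
  r_p     = [-0.4669, -2.4618]
Written out:
  3.7687 phi_1 - 0.4669 phi_2 = -0.4669
  -0.4669 phi_1 + 3.7687 phi_2 = -2.4618
Solve by Cramer's rule:
  det = gamma(0)^2 - gamma(1)^2 = (3.7687)^2 - (-0.4669)^2 = 14.20309969 - 0.21799561 = 13.98510408
  phi_hat_1 = [gamma(1) gamma(0) - gamma(1) gamma(2)] / det = [(-0.4669)(3.7687) - (-0.4669)(-2.4618)] / 13.98510408 = -2.90902045 / 13.98510408 = -0.208
  phi_hat_2 = [gamma(0) gamma(2) - gamma(1)^2] / det = [(3.7687)(-2.4618) - (-0.4669)^2] / 13.98510408 = -9.49578127 / 13.98510408 = -0.679
So phi_hat = [-0.2080, -0.6790].
Therefore phi_hat_1 = -0.2080.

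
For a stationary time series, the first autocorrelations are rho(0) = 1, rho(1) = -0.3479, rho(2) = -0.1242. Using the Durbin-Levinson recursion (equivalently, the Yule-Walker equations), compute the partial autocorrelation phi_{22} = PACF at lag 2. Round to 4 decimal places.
\phi_{22} = -0.2790

The PACF at lag k is phi_{kk}, the last component of the solution
to the Yule-Walker system G_k phi = r_k where
  (G_k)_{ij} = rho(|i - j|), (r_k)_i = rho(i), i,j = 1..k.
Equivalently, Durbin-Levinson gives phi_{kk} iteratively:
  phi_{11} = rho(1)
  phi_{kk} = [rho(k) - sum_{j=1..k-1} phi_{k-1,j} rho(k-j)]
            / [1 - sum_{j=1..k-1} phi_{k-1,j} rho(j)],
  phi_{k,j} = phi_{k-1,j} - phi_{kk} phi_{k-1,k-j},  j = 1..k-1.
Step k = 1:
  phi_11 = rho(1) = -0.3479.
Step k = 2:
  phi_22 = [rho(2) - phi_11 rho(1)] / [1 - phi_11 rho(1)] = [-0.1242 - (-0.3479)(-0.3479)] / [1 - (-0.3479)(-0.3479)]
         = -0.24523441 / 0.87896559 = -0.279.
Therefore phi_{22} = -0.2790.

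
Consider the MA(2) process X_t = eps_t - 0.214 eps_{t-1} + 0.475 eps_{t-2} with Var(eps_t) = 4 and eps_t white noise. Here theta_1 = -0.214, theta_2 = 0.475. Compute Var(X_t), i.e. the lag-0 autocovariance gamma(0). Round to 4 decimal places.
\gamma(0) = 5.0857

For an MA(q) process X_t = eps_t + sum_i theta_i eps_{t-i} with
Var(eps_t) = sigma^2, the variance is
  gamma(0) = sigma^2 * (1 + sum_i theta_i^2).
  sum_i theta_i^2 = (-0.214)^2 + (0.475)^2 = 0.045796 + 0.225625 = 0.271421.
  gamma(0) = 4 * (1 + 0.271421) = 4 * 1.271421 = 5.085684, which rounds to 5.0857.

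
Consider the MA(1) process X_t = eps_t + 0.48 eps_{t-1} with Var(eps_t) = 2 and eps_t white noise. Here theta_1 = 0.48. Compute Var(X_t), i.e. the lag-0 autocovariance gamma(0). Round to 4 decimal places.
\gamma(0) = 2.4608

For an MA(q) process X_t = eps_t + sum_i theta_i eps_{t-i} with
Var(eps_t) = sigma^2, the variance is
  gamma(0) = sigma^2 * (1 + sum_i theta_i^2).
  sum_i theta_i^2 = (0.48)^2 = 0.2304.
  gamma(0) = 2 * (1 + 0.2304) = 2 * 1.2304 = 2.4608.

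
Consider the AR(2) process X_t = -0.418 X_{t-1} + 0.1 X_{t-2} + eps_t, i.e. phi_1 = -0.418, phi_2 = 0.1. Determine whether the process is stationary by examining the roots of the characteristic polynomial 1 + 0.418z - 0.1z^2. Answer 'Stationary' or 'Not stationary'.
\text{Stationary}

The AR(p) characteristic polynomial is P(z) = 1 + 0.418z - 0.1z^2.
Stationarity requires all roots to lie outside the unit circle, i.e. |z| > 1 for every root.
Set 1 + (0.418) z + (-0.1) z^2 = 0, i.e. a z^2 + b z + c = 0 with a = -0.1, b = 0.418, c = 1.
Discriminant D = b^2 - 4ac = (0.418)^2 - 4*(-0.1)*1 = 0.174724 - (-0.4) = 0.574724.
D >= 0, so the roots are real: z = (-b +/- sqrt(D)) / (2a) = (-0.418 +/- 0.758106) / (-0.2).
  z_1 = (-0.418 + 0.758106) / (-0.2) = -1.7005,   |z_1| = 1.7005.
  z_2 = (-0.418 - 0.758106) / (-0.2) = 5.8805,   |z_2| = 5.8805.
Moduli of all roots: 1.7005, 5.8805.
All moduli strictly greater than 1? Yes.
Verdict: Stationary.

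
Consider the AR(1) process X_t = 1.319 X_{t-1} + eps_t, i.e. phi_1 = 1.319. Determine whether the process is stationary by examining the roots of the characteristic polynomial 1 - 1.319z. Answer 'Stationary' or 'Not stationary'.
\text{Not stationary}

The AR(p) characteristic polynomial is P(z) = 1 - 1.319z.
Stationarity requires all roots to lie outside the unit circle, i.e. |z| > 1 for every root.
This is linear in z: 1 + (-1.319) z = 0  =>  z = -1/(-1.319) = 0.75815,  |z| = 0.75815.
Moduli of all roots: 0.7582.
All moduli strictly greater than 1? No.
Verdict: Not stationary.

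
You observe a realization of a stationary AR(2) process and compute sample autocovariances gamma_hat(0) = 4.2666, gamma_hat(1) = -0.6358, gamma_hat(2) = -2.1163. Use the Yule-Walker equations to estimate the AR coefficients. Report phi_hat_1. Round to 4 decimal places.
\hat\phi_{1} = -0.2280

The Yule-Walker equations for an AR(p) process read, in matrix form,
  Gamma_p phi = r_p,   with   (Gamma_p)_{ij} = gamma(|i - j|),
                       (r_p)_i = gamma(i),   i,j = 1..p.
Substitute the sample gammas (Toeplitz matrix and right-hand side of size 2):
  Gamma_p = [[4.2666, -0.6358], [-0.6358, 4.2666]]
  r_p     = [-0.6358, -2.1163]
Written out:
  4.2666 phi_1 - 0.6358 phi_2 = -0.6358
  -0.6358 phi_1 + 4.2666 phi_2 = -2.1163
Solve by Cramer's rule:
  det = gamma(0)^2 - gamma(1)^2 = (4.2666)^2 - (-0.6358)^2 = 18.20387556 - 0.40424164 = 17.79963392
  phi_hat_1 = [gamma(1) gamma(0) - gamma(1) gamma(2)] / det = [(-0.6358)(4.2666) - (-0.6358)(-2.1163)] / 17.79963392 = -4.05824782 / 17.79963392 = -0.228
  phi_hat_2 = [gamma(0) gamma(2) - gamma(1)^2] / det = [(4.2666)(-2.1163) - (-0.6358)^2] / 17.79963392 = -9.43364722 / 17.79963392 = -0.53
So phi_hat = [-0.2280, -0.5300].
Therefore phi_hat_1 = -0.2280.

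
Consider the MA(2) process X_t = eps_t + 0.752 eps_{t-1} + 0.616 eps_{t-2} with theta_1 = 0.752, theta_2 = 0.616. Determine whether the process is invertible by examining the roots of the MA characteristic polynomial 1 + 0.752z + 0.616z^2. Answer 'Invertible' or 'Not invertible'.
\text{Invertible}

The MA(q) characteristic polynomial is P(z) = 1 + 0.752z + 0.616z^2.
Invertibility requires all roots to lie outside the unit circle, i.e. |z| > 1 for every root.
Set 1 + (0.752) z + (0.616) z^2 = 0, i.e. a z^2 + b z + c = 0 with a = 0.616, b = 0.752, c = 1.
Discriminant D = b^2 - 4ac = (0.752)^2 - 4*(0.616)*1 = 0.565504 - (2.464) = -1.898496.
D < 0, so the roots are the complex-conjugate pair z = (-b +/- i sqrt(-D)) / (2a) = -0.6104 +/- 1.1184i.
For a conjugate pair |z|^2 = z * conj(z) = (product of roots) = c/a = 1/(0.616) = 1.623377, so |z| = sqrt(1.623377) = 1.2741 for both roots.
Moduli of all roots: 1.2741, 1.2741.
All moduli strictly greater than 1? Yes.
Verdict: Invertible.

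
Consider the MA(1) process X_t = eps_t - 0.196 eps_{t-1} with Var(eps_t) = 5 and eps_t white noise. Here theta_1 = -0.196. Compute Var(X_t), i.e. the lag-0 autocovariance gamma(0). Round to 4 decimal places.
\gamma(0) = 5.1921

For an MA(q) process X_t = eps_t + sum_i theta_i eps_{t-i} with
Var(eps_t) = sigma^2, the variance is
  gamma(0) = sigma^2 * (1 + sum_i theta_i^2).
  sum_i theta_i^2 = (-0.196)^2 = 0.038416.
  gamma(0) = 5 * (1 + 0.038416) = 5 * 1.038416 = 5.19208, which rounds to 5.1921.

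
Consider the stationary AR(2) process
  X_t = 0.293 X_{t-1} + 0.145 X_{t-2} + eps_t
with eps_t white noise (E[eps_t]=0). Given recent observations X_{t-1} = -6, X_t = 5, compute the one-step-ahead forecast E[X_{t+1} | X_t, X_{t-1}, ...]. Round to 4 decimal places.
E[X_{t+1} \mid \mathcal F_t] = 0.5950

For an AR(p) model X_t = c + sum_i phi_i X_{t-i} + eps_t, the
one-step-ahead conditional mean is
  E[X_{t+1} | X_t, ...] = c + sum_i phi_i X_{t+1-i}.
Substitute known values:
  E[X_{t+1} | ...] = (0.293) * (5) + (0.145) * (-6)
                   = 0.5950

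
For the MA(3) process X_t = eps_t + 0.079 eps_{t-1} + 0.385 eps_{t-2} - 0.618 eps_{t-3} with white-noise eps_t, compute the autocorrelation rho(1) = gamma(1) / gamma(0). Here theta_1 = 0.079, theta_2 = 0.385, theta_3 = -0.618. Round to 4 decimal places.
\rho(1) = -0.0836

For an MA(q) process with theta_0 = 1, the autocovariance is
  gamma(k) = sigma^2 * sum_{i=0..q-k} theta_i * theta_{i+k},
and rho(k) = gamma(k) / gamma(0). Sigma^2 cancels.
  numerator   = (1)*(0.079) + (0.079)*(0.385) + (0.385)*(-0.618) = -0.128515.
  denominator = (1)^2 + (0.079)^2 + (0.385)^2 + (-0.618)^2 = 1.53639.
  rho(1) = -0.128515 / 1.53639 = -0.0836.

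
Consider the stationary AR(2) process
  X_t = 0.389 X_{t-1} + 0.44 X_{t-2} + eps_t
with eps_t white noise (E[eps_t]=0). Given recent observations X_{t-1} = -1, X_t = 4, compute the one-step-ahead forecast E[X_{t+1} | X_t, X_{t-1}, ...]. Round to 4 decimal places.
E[X_{t+1} \mid \mathcal F_t] = 1.1160

For an AR(p) model X_t = c + sum_i phi_i X_{t-i} + eps_t, the
one-step-ahead conditional mean is
  E[X_{t+1} | X_t, ...] = c + sum_i phi_i X_{t+1-i}.
Substitute known values:
  E[X_{t+1} | ...] = (0.389) * (4) + (0.44) * (-1)
                   = 1.1160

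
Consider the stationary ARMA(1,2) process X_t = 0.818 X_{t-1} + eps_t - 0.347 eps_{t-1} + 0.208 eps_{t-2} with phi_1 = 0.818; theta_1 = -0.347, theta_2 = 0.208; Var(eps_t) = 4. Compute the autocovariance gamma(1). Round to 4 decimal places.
\gamma(1) = 6.4824

Multiply the model equation by X_{t-k} and take expectations. With theta_0 = psi_0 = 1 and psi_j the MA(infinity) weights, this gives
  gamma(k) - sum_i phi_i gamma(k-i) = c_k,
  c_k = sigma^2 * sum_{j=k..q} theta_j psi_{j-k}   (c_k = 0 for k > q),
using gamma(-m) = gamma(m).
psi-weights needed (psi_j = theta_j + sum_i phi_i psi_{j-i}):
  psi_1 = theta_1 + phi_1 = -0.347 + (0.818) = 0.471
  psi_2 = theta_2 + phi_1 psi_1 = 0.208 + (0.818)(0.471) = 0.593278
Right-hand sides:
  c_0 = sigma^2 (1 + theta_1 psi_1 + theta_2 psi_2) = 4 * (1 + (-0.347)(0.471) + (0.208)(0.593278)) = 4 * 0.959965 = 3.839859
  c_1 = sigma^2 (theta_1 + theta_2 psi_1) = 4 * (-0.347 + (0.208)(0.471)) = -0.996128
  c_2 = sigma^2 theta_2 = 4 * (0.208) = 0.832
Equations for k = 0 and k = 1 (AR order 1):
  gamma(0) = phi_1 gamma(1) + c_0
  gamma(1) = phi_1 gamma(0) + c_1
Substituting the second into the first: gamma(0) (1 - phi_1^2) = c_0 + phi_1 c_1, so
  gamma(0) = (c_0 + phi_1 c_1) / (1 - phi_1^2) = (3.839859 + (0.818)(-0.996128)) / (1 - (0.818)^2) = 3.025027 / 0.330876 = 9.142478.
  gamma(1) = phi_1 gamma(0) + c_1 = (0.818)(9.142478) + (-0.996128) = 6.482419.
Therefore gamma(1) = 6.4824 (to 4 decimal places).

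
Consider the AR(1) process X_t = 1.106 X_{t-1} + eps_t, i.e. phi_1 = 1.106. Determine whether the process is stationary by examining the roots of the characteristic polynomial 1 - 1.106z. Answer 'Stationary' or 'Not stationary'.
\text{Not stationary}

The AR(p) characteristic polynomial is P(z) = 1 - 1.106z.
Stationarity requires all roots to lie outside the unit circle, i.e. |z| > 1 for every root.
This is linear in z: 1 + (-1.106) z = 0  =>  z = -1/(-1.106) = 0.904159,  |z| = 0.904159.
Moduli of all roots: 0.9042.
All moduli strictly greater than 1? No.
Verdict: Not stationary.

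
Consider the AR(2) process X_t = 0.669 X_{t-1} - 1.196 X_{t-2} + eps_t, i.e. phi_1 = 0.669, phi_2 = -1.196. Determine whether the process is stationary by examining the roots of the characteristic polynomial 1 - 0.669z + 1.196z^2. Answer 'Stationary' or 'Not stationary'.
\text{Not stationary}

The AR(p) characteristic polynomial is P(z) = 1 - 0.669z + 1.196z^2.
Stationarity requires all roots to lie outside the unit circle, i.e. |z| > 1 for every root.
Set 1 + (-0.669) z + (1.196) z^2 = 0, i.e. a z^2 + b z + c = 0 with a = 1.196, b = -0.669, c = 1.
Discriminant D = b^2 - 4ac = (-0.669)^2 - 4*(1.196)*1 = 0.447561 - (4.784) = -4.336439.
D < 0, so the roots are the complex-conjugate pair z = (-b +/- i sqrt(-D)) / (2a) = 0.2797 +/- 0.8706i.
For a conjugate pair |z|^2 = z * conj(z) = (product of roots) = c/a = 1/(1.196) = 0.83612, so |z| = sqrt(0.83612) = 0.9144 for both roots.
Moduli of all roots: 0.9144, 0.9144.
All moduli strictly greater than 1? No.
Verdict: Not stationary.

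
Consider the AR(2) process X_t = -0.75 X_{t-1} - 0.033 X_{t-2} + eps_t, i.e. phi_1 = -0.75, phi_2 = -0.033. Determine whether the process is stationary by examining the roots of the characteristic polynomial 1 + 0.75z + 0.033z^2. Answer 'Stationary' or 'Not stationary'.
\text{Stationary}

The AR(p) characteristic polynomial is P(z) = 1 + 0.75z + 0.033z^2.
Stationarity requires all roots to lie outside the unit circle, i.e. |z| > 1 for every root.
Set 1 + (0.75) z + (0.033) z^2 = 0, i.e. a z^2 + b z + c = 0 with a = 0.033, b = 0.75, c = 1.
Discriminant D = b^2 - 4ac = (0.75)^2 - 4*(0.033)*1 = 0.5625 - (0.132) = 0.4305.
D >= 0, so the roots are real: z = (-b +/- sqrt(D)) / (2a) = (-0.75 +/- 0.656125) / (0.066).
  z_1 = (-0.75 + 0.656125) / (0.066) = -1.4223,   |z_1| = 1.4223.
  z_2 = (-0.75 - 0.656125) / (0.066) = -21.3049,   |z_2| = 21.3049.
Moduli of all roots: 1.4223, 21.3049.
All moduli strictly greater than 1? Yes.
Verdict: Stationary.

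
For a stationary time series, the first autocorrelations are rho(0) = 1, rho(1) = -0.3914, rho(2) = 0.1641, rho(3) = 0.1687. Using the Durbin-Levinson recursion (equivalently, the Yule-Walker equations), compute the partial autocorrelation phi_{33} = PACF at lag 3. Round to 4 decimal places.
\phi_{33} = 0.2801

The PACF at lag k is phi_{kk}, the last component of the solution
to the Yule-Walker system G_k phi = r_k where
  (G_k)_{ij} = rho(|i - j|), (r_k)_i = rho(i), i,j = 1..k.
Equivalently, Durbin-Levinson gives phi_{kk} iteratively:
  phi_{11} = rho(1)
  phi_{kk} = [rho(k) - sum_{j=1..k-1} phi_{k-1,j} rho(k-j)]
            / [1 - sum_{j=1..k-1} phi_{k-1,j} rho(j)],
  phi_{k,j} = phi_{k-1,j} - phi_{kk} phi_{k-1,k-j},  j = 1..k-1.
Step k = 1:
  phi_11 = rho(1) = -0.3914.
Step k = 2:
  phi_22 = [rho(2) - phi_11 rho(1)] / [1 - phi_11 rho(1)] = [0.1641 - (-0.3914)(-0.3914)] / [1 - (-0.3914)(-0.3914)]
         = 0.01090604 / 0.84680604 = 0.012879.
  Update: phi_21 = phi_11 - phi_22 phi_11 = -0.3914 - (0.012879)(-0.3914) = -0.386359.
Step k = 3:
  phi_33 = [rho(3) - phi_21 rho(2) - phi_22 rho(1)] / [1 - phi_21 rho(1) - phi_22 rho(2)]
    numerator   = 0.1687 - (-0.386359)(0.1641) - (0.012879)(-0.3914) = 0.23714239
    denominator = 1 - (-0.386359)(-0.3914) - (0.012879)(0.1641) = 0.84666558
  phi_33 = 0.23714239 / 0.84666558 = 0.2801.
Therefore phi_{33} = 0.2801.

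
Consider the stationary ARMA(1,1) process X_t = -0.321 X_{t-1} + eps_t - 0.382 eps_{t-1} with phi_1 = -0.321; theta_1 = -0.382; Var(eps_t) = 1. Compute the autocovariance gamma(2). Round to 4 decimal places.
\gamma(2) = 0.2824

Multiply the model equation by X_{t-k} and take expectations. With theta_0 = psi_0 = 1 and psi_j the MA(infinity) weights, this gives
  gamma(k) - sum_i phi_i gamma(k-i) = c_k,
  c_k = sigma^2 * sum_{j=k..q} theta_j psi_{j-k}   (c_k = 0 for k > q),
using gamma(-m) = gamma(m).
psi-weights needed (psi_j = theta_j + sum_i phi_i psi_{j-i}):
  psi_1 = theta_1 + phi_1 = -0.382 + (-0.321) = -0.703
Right-hand sides:
  c_0 = sigma^2 (1 + theta_1 psi_1) = 1 * (1 + (-0.382)(-0.703)) = 1 * 1.268546 = 1.268546
  c_1 = sigma^2 theta_1 = 1 * (-0.382) = -0.382
  c_2 = 0
Equations for k = 0 and k = 1 (AR order 1):
  gamma(0) = phi_1 gamma(1) + c_0
  gamma(1) = phi_1 gamma(0) + c_1
Substituting the second into the first: gamma(0) (1 - phi_1^2) = c_0 + phi_1 c_1, so
  gamma(0) = (c_0 + phi_1 c_1) / (1 - phi_1^2) = (1.268546 + (-0.321)(-0.382)) / (1 - (-0.321)^2) = 1.391168 / 0.896959 = 1.550983.
  gamma(1) = phi_1 gamma(0) + c_1 = (-0.321)(1.550983) + (-0.382) = -0.879865.
For k = 2 (> q): gamma(2) = phi_1 gamma(1) = (-0.321)(-0.879865) = 0.282437.
Therefore gamma(2) = 0.2824 (to 4 decimal places).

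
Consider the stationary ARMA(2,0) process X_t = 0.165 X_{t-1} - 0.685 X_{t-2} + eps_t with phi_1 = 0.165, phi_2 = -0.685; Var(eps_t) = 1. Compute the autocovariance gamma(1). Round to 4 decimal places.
\gamma(1) = 0.1863

Multiply the model equation by X_{t-k} and take expectations. With theta_0 = psi_0 = 1 and psi_j the MA(infinity) weights, this gives
  gamma(k) - sum_i phi_i gamma(k-i) = c_k,
  c_k = sigma^2 * sum_{j=k..q} theta_j psi_{j-k}   (c_k = 0 for k > q),
using gamma(-m) = gamma(m).
Pure AR (q = 0): c_0 = sigma^2 = 1, c_k = 0 for k >= 1.
Equations for k = 0, 1, 2 (AR order 2, c_2 = 0):
  (E0) gamma(0) = phi_1 gamma(1) + phi_2 gamma(2) + c_0
  (E1) gamma(1) = phi_1 gamma(0) + phi_2 gamma(1) + c_1
  (E2) gamma(2) = phi_1 gamma(1) + phi_2 gamma(0)
From (E1): gamma(1) = A gamma(0) + B with
  A = phi_1 / (1 - phi_2) = 0.165 / 1.685 = 0.097923,   B = c_1 / (1 - phi_2) = 0 / 1.685 = 0.
Insert (E2) into (E0): gamma(0) (1 - phi_2^2) = phi_1 (1 + phi_2) gamma(1) + c_0.
  phi_1 (1 + phi_2) = (0.165)(0.315) = 0.051975,   1 - phi_2^2 = 0.530775.
Replace gamma(1) by A gamma(0) + B and collect gamma(0):
  gamma(0) [0.530775 - (0.051975)(0.097923)] = c_0 = 1
  gamma(0) * 0.525685 = 1
  gamma(0) = 1 / 0.525685 = 1.902278.
  gamma(1) = A gamma(0) = (0.097923)(1.902278) = 0.186277.
Therefore gamma(1) = 0.1863 (to 4 decimal places).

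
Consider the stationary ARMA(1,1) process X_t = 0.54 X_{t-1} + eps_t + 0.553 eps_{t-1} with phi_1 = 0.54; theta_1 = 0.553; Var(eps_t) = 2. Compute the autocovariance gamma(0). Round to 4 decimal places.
\gamma(0) = 5.3728

Multiply the model equation by X_{t-k} and take expectations. With theta_0 = psi_0 = 1 and psi_j the MA(infinity) weights, this gives
  gamma(k) - sum_i phi_i gamma(k-i) = c_k,
  c_k = sigma^2 * sum_{j=k..q} theta_j psi_{j-k}   (c_k = 0 for k > q),
using gamma(-m) = gamma(m).
psi-weights needed (psi_j = theta_j + sum_i phi_i psi_{j-i}):
  psi_1 = theta_1 + phi_1 = 0.553 + (0.54) = 1.093
Right-hand sides:
  c_0 = sigma^2 (1 + theta_1 psi_1) = 2 * (1 + (0.553)(1.093)) = 2 * 1.604429 = 3.208858
  c_1 = sigma^2 theta_1 = 2 * (0.553) = 1.106
  c_2 = 0
Equations for k = 0 and k = 1 (AR order 1):
  gamma(0) = phi_1 gamma(1) + c_0
  gamma(1) = phi_1 gamma(0) + c_1
Substituting the second into the first: gamma(0) (1 - phi_1^2) = c_0 + phi_1 c_1, so
  gamma(0) = (c_0 + phi_1 c_1) / (1 - phi_1^2) = (3.208858 + (0.54)(1.106)) / (1 - (0.54)^2) = 3.806098 / 0.7084 = 5.372809.
Therefore gamma(0) = 5.3728 (to 4 decimal places).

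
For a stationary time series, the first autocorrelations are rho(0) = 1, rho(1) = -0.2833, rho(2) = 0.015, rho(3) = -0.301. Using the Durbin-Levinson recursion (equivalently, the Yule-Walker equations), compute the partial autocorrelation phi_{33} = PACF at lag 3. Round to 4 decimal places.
\phi_{33} = -0.3459

The PACF at lag k is phi_{kk}, the last component of the solution
to the Yule-Walker system G_k phi = r_k where
  (G_k)_{ij} = rho(|i - j|), (r_k)_i = rho(i), i,j = 1..k.
Equivalently, Durbin-Levinson gives phi_{kk} iteratively:
  phi_{11} = rho(1)
  phi_{kk} = [rho(k) - sum_{j=1..k-1} phi_{k-1,j} rho(k-j)]
            / [1 - sum_{j=1..k-1} phi_{k-1,j} rho(j)],
  phi_{k,j} = phi_{k-1,j} - phi_{kk} phi_{k-1,k-j},  j = 1..k-1.
Step k = 1:
  phi_11 = rho(1) = -0.2833.
Step k = 2:
  phi_22 = [rho(2) - phi_11 rho(1)] / [1 - phi_11 rho(1)] = [0.015 - (-0.2833)(-0.2833)] / [1 - (-0.2833)(-0.2833)]
         = -0.06525889 / 0.91974111 = -0.070954.
  Update: phi_21 = phi_11 - phi_22 phi_11 = -0.2833 - (-0.070954)(-0.2833) = -0.303401.
Step k = 3:
  phi_33 = [rho(3) - phi_21 rho(2) - phi_22 rho(1)] / [1 - phi_21 rho(1) - phi_22 rho(2)]
    numerator   = -0.301 - (-0.303401)(0.015) - (-0.070954)(-0.2833) = -0.31655012
    denominator = 1 - (-0.303401)(-0.2833) - (-0.070954)(0.015) = 0.91511076
  phi_33 = -0.31655012 / 0.91511076 = -0.3459.
Therefore phi_{33} = -0.3459.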